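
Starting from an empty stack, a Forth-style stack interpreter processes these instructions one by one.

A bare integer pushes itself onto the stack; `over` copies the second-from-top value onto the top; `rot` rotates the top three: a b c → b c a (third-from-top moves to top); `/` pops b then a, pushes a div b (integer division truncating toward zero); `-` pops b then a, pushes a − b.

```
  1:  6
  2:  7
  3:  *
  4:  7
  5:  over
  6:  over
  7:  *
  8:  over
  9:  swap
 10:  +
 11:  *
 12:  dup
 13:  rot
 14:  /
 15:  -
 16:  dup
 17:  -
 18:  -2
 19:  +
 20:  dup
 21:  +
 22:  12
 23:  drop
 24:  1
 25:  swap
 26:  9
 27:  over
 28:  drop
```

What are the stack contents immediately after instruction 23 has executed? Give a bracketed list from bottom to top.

[-4]

6     [6]
7     [6, 7]
*     [42]
7     [42, 7]
over  [42, 7, 42]
over  [42, 7, 42, 7]
*     [42, 7, 294]
over  [42, 7, 294, 7]
swap  [42, 7, 7, 294]
+     [42, 7, 301]
*     [42, 2107]
dup   [42, 2107, 2107]
rot   [2107, 2107, 42]
/     [2107, 50]
-     [2057]
dup   [2057, 2057]
-     [0]
-2    [0, -2]
+     [-2]
dup   [-2, -2]
+     [-4]
12    [-4, 12]
drop  [-4]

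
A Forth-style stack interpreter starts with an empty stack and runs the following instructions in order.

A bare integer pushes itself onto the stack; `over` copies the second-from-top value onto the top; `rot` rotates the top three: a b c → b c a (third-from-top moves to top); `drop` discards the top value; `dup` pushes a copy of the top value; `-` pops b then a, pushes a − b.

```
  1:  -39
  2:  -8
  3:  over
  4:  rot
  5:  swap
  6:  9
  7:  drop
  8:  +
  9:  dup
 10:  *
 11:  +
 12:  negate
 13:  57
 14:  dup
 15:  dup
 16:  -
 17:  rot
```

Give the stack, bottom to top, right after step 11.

-39  : [-39]
-8   : [-39, -8]
over : [-39, -8, -39]
rot  : [-8, -39, -39]
swap : [-8, -39, -39]
9    : [-8, -39, -39, 9]
drop : [-8, -39, -39]
+    : [-8, -78]
dup  : [-8, -78, -78]
*    : [-8, 6084]
+    : [6076]

[6076]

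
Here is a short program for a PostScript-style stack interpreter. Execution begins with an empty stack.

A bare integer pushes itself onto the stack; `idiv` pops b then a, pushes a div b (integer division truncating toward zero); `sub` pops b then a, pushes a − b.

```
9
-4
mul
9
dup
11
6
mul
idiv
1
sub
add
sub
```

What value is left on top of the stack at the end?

-44

9    -> [9]
-4   -> [9, -4]
mul  -> [-36]
9    -> [-36, 9]
dup  -> [-36, 9, 9]
11   -> [-36, 9, 9, 11]
6    -> [-36, 9, 9, 11, 6]
mul  -> [-36, 9, 9, 66]
idiv -> [-36, 9, 0]
1    -> [-36, 9, 0, 1]
sub  -> [-36, 9, -1]
add  -> [-36, 8]
sub  -> [-44]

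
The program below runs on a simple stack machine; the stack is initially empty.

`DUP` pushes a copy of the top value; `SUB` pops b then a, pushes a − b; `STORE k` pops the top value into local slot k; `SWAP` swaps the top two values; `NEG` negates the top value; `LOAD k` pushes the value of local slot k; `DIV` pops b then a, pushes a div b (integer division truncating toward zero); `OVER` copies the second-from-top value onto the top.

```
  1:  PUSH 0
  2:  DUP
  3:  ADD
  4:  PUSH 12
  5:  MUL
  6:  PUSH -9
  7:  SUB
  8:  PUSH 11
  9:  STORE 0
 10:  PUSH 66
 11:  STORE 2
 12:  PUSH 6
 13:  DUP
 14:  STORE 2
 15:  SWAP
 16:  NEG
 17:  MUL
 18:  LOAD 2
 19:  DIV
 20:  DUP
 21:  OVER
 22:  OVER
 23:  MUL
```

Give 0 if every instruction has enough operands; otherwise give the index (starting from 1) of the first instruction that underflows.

0

PUSH 0   0
DUP      0 0
ADD      0
PUSH 12  0 12
MUL      0
PUSH -9  0 -9
SUB      9
PUSH 11  9 11
STORE 0  9
PUSH 66  9 66
STORE 2  9
PUSH 6   9 6
DUP      9 6 6
STORE 2  9 6
SWAP     6 9
NEG      6 -9
MUL      -54
LOAD 2   -54 6
DIV      -9
DUP      -9 -9
OVER     -9 -9 -9
OVER     -9 -9 -9 -9
MUL      -9 -9 81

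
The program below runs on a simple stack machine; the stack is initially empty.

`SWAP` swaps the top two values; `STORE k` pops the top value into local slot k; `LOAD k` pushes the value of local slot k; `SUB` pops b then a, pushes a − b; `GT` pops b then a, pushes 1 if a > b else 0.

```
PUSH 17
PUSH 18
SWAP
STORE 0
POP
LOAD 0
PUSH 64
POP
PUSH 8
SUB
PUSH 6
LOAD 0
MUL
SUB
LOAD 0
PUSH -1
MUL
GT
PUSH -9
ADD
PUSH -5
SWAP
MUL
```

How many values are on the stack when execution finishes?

PUSH 17  17
PUSH 18  17 18
SWAP     18 17
STORE 0  18
POP      (empty)
LOAD 0   17
PUSH 64  17 64
POP      17
PUSH 8   17 8
SUB      9
PUSH 6   9 6
LOAD 0   9 6 17
MUL      9 102
SUB      -93
LOAD 0   -93 17
PUSH -1  -93 17 -1
MUL      -93 -17
GT       0
PUSH -9  0 -9
ADD      -9
PUSH -5  -9 -5
SWAP     -5 -9
MUL      45

1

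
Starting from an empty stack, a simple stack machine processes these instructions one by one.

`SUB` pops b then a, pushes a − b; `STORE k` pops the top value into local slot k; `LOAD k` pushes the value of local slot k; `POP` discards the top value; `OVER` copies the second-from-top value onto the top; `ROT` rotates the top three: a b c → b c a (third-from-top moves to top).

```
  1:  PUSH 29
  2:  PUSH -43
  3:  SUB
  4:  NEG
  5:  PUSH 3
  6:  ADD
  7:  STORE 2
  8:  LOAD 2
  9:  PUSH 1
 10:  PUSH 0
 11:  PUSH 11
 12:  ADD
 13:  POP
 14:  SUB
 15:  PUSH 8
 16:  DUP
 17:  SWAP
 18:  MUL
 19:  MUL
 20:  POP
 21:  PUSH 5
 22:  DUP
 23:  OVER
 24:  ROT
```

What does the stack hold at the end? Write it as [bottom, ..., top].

[5, 5, 5]

PUSH 29  → 29
PUSH -43 → 29 -43
SUB      → 72
NEG      → -72
PUSH 3   → -72 3
ADD      → -69
STORE 2  → (empty)
LOAD 2   → -69
PUSH 1   → -69 1
PUSH 0   → -69 1 0
PUSH 11  → -69 1 0 11
ADD      → -69 1 11
POP      → -69 1
SUB      → -70
PUSH 8   → -70 8
DUP      → -70 8 8
SWAP     → -70 8 8
MUL      → -70 64
MUL      → -4480
POP      → (empty)
PUSH 5   → 5
DUP      → 5 5
OVER     → 5 5 5
ROT      → 5 5 5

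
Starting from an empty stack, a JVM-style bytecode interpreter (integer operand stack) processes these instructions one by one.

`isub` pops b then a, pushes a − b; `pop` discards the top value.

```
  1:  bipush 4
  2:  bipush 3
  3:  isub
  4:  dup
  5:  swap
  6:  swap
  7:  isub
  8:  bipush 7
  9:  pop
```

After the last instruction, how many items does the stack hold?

1

bipush 4 → [4]
bipush 3 → [4, 3]
isub     → [1]
dup      → [1, 1]
swap     → [1, 1]
swap     → [1, 1]
isub     → [0]
bipush 7 → [0, 7]
pop      → [0]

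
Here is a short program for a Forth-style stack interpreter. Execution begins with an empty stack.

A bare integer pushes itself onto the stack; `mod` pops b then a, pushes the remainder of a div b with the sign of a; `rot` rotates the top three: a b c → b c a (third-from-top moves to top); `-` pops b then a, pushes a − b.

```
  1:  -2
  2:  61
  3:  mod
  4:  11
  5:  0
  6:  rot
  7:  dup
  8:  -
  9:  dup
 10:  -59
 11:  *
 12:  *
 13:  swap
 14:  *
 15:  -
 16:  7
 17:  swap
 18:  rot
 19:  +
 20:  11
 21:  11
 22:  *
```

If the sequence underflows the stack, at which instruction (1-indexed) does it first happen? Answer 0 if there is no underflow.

-2   : -2
61   : -2 61
mod  : -2
11   : -2 11
0    : -2 11 0
rot  : 11 0 -2
dup  : 11 0 -2 -2
-    : 11 0 0
dup  : 11 0 0 0
-59  : 11 0 0 0 -59
*    : 11 0 0 0
*    : 11 0 0
swap : 11 0 0
*    : 11 0
-    : 11
7    : 11 7
swap : 7 11
rot  — needs 3 operands, stack has 2 → underflow

18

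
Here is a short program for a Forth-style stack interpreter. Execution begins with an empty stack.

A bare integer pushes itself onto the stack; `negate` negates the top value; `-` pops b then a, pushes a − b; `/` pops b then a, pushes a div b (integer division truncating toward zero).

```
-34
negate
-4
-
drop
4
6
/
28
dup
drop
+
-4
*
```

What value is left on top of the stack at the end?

-34     [-34]
negate  [34]
-4      [34, -4]
-       [38]
drop    []
4       [4]
6       [4, 6]
/       [0]
28      [0, 28]
dup     [0, 28, 28]
drop    [0, 28]
+       [28]
-4      [28, -4]
*       [-112]

-112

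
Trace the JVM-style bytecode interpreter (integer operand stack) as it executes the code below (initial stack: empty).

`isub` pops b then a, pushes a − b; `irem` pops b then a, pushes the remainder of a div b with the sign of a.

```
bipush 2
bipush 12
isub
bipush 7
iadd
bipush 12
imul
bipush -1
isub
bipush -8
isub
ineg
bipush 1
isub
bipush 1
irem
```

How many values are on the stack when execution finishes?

1

bipush 2  : [2]
bipush 12 : [2, 12]
isub      : [-10]
bipush 7  : [-10, 7]
iadd      : [-3]
bipush 12 : [-3, 12]
imul      : [-36]
bipush -1 : [-36, -1]
isub      : [-35]
bipush -8 : [-35, -8]
isub      : [-27]
ineg      : [27]
bipush 1  : [27, 1]
isub      : [26]
bipush 1  : [26, 1]
irem      : [0]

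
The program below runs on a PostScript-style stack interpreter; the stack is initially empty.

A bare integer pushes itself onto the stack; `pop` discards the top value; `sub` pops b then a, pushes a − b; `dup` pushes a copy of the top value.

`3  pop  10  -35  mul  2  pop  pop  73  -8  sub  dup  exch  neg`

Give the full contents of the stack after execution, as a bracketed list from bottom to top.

3    : 3
pop  : (empty)
10   : 10
-35  : 10 -35
mul  : -350
2    : -350 2
pop  : -350
pop  : (empty)
73   : 73
-8   : 73 -8
sub  : 81
dup  : 81 81
exch : 81 81
neg  : 81 -81

[81, -81]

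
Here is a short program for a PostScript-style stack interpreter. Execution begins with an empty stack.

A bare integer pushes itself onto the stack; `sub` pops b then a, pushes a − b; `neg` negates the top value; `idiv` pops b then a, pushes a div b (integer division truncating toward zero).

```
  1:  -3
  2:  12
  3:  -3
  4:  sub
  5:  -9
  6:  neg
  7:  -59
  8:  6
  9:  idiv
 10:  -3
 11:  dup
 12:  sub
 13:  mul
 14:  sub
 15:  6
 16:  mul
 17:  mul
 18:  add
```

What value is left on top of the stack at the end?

807

-3   → -3
12   → -3 12
-3   → -3 12 -3
sub  → -3 15
-9   → -3 15 -9
neg  → -3 15 9
-59  → -3 15 9 -59
6    → -3 15 9 -59 6
idiv → -3 15 9 -9
-3   → -3 15 9 -9 -3
dup  → -3 15 9 -9 -3 -3
sub  → -3 15 9 -9 0
mul  → -3 15 9 0
sub  → -3 15 9
6    → -3 15 9 6
mul  → -3 15 54
mul  → -3 810
add  → 807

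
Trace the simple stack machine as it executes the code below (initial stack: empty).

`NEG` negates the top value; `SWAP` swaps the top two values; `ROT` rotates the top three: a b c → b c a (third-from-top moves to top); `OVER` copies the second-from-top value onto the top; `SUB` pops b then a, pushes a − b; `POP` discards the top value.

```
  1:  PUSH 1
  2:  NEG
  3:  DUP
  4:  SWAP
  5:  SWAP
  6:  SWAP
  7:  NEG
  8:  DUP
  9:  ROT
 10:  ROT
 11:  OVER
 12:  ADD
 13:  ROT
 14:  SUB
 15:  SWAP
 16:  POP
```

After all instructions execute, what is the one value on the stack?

-1

PUSH 1 → 1
NEG    → -1
DUP    → -1 -1
SWAP   → -1 -1
SWAP   → -1 -1
SWAP   → -1 -1
NEG    → -1 1
DUP    → -1 1 1
ROT    → 1 1 -1
ROT    → 1 -1 1
OVER   → 1 -1 1 -1
ADD    → 1 -1 0
ROT    → -1 0 1
SUB    → -1 -1
SWAP   → -1 -1
POP    → -1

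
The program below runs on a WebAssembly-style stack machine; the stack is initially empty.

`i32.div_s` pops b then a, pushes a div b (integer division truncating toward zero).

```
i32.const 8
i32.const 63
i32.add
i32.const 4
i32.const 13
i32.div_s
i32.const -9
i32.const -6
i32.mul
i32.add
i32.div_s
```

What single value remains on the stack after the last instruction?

1

i32.const 8  → 8
i32.const 63 → 8 63
i32.add      → 71
i32.const 4  → 71 4
i32.const 13 → 71 4 13
i32.div_s    → 71 0
i32.const -9 → 71 0 -9
i32.const -6 → 71 0 -9 -6
i32.mul      → 71 0 54
i32.add      → 71 54
i32.div_s    → 1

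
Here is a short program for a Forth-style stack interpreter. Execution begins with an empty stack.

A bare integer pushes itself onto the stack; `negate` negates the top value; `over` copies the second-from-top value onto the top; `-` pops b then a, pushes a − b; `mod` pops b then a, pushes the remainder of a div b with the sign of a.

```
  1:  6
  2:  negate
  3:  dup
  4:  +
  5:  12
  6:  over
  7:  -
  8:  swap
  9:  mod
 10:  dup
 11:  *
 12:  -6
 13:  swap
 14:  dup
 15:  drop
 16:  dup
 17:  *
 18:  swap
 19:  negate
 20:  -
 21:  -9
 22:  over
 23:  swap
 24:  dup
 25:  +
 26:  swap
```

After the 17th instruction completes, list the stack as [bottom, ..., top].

[-6, 0]

6      -> [6]
negate -> [-6]
dup    -> [-6, -6]
+      -> [-12]
12     -> [-12, 12]
over   -> [-12, 12, -12]
-      -> [-12, 24]
swap   -> [24, -12]
mod    -> [0]
dup    -> [0, 0]
*      -> [0]
-6     -> [0, -6]
swap   -> [-6, 0]
dup    -> [-6, 0, 0]
drop   -> [-6, 0]
dup    -> [-6, 0, 0]
*      -> [-6, 0]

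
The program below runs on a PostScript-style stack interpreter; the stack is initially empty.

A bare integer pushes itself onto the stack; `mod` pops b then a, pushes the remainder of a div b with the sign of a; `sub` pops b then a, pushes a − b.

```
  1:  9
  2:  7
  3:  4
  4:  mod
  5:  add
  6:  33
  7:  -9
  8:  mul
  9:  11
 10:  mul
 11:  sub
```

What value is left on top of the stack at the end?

3279

9   : [9]
7   : [9, 7]
4   : [9, 7, 4]
mod : [9, 3]
add : [12]
33  : [12, 33]
-9  : [12, 33, -9]
mul : [12, -297]
11  : [12, -297, 11]
mul : [12, -3267]
sub : [3279]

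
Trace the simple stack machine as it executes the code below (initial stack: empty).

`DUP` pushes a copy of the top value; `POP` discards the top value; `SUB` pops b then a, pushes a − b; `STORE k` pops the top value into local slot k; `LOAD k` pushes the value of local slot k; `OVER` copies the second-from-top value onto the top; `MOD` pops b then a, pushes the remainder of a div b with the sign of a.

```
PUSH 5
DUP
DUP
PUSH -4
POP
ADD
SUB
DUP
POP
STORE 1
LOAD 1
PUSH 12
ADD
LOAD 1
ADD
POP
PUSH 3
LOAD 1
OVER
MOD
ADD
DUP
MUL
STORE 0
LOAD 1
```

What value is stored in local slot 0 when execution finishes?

1

PUSH 5  → [5]
DUP     → [5, 5]
DUP     → [5, 5, 5]
PUSH -4 → [5, 5, 5, -4]
POP     → [5, 5, 5]
ADD     → [5, 10]
SUB     → [-5]
DUP     → [-5, -5]
POP     → [-5]
STORE 1 → []
LOAD 1  → [-5]
PUSH 12 → [-5, 12]
ADD     → [7]
LOAD 1  → [7, -5]
ADD     → [2]
POP     → []
PUSH 3  → [3]
LOAD 1  → [3, -5]
OVER    → [3, -5, 3]
MOD     → [3, -2]
ADD     → [1]
DUP     → [1, 1]
MUL     → [1]
STORE 0 → []
LOAD 1  → [-5]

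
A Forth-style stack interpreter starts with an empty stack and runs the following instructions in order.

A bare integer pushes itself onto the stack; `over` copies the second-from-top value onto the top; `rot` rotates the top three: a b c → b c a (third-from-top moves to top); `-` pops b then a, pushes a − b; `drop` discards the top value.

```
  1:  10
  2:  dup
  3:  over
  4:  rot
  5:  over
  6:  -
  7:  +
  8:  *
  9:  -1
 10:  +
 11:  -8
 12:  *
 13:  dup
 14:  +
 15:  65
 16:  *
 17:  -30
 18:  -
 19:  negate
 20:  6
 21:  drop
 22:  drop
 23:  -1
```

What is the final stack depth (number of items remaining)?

1

10      10
dup     10 10
over    10 10 10
rot     10 10 10
over    10 10 10 10
-       10 10 0
+       10 10
*       100
-1      100 -1
+       99
-8      99 -8
*       -792
dup     -792 -792
+       -1584
65      -1584 65
*       -102960
-30     -102960 -30
-       -102930
negate  102930
6       102930 6
drop    102930
drop    (empty)
-1      -1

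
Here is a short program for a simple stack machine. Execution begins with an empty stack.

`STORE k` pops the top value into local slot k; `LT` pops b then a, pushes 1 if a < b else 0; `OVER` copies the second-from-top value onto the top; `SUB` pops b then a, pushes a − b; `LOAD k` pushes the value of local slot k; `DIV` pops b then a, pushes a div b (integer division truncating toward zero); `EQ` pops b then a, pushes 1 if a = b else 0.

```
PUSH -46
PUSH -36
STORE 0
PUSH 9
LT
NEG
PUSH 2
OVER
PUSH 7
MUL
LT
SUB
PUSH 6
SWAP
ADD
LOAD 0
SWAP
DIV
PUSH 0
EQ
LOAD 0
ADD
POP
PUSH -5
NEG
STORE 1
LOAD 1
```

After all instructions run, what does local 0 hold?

-36

PUSH -46 → [-46]
PUSH -36 → [-46, -36]
STORE 0  → [-46]
PUSH 9   → [-46, 9]
LT       → [1]
NEG      → [-1]
PUSH 2   → [-1, 2]
OVER     → [-1, 2, -1]
PUSH 7   → [-1, 2, -1, 7]
MUL      → [-1, 2, -7]
LT       → [-1, 0]
SUB      → [-1]
PUSH 6   → [-1, 6]
SWAP     → [6, -1]
ADD      → [5]
LOAD 0   → [5, -36]
SWAP     → [-36, 5]
DIV      → [-7]
PUSH 0   → [-7, 0]
EQ       → [0]
LOAD 0   → [0, -36]
ADD      → [-36]
POP      → []
PUSH -5  → [-5]
NEG      → [5]
STORE 1  → []
LOAD 1   → [5]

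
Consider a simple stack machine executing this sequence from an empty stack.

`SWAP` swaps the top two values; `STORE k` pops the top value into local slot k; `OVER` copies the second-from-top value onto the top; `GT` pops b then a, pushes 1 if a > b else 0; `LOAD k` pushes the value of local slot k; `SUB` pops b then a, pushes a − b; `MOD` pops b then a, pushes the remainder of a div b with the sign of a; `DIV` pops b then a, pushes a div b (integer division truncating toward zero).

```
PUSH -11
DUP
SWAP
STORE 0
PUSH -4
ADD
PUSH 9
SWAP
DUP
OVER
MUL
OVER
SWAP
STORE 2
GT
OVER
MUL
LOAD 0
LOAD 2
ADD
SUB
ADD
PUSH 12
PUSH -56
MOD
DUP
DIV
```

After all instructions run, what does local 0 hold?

-11

PUSH -11 → -11
DUP      → -11 -11
SWAP     → -11 -11
STORE 0  → -11
PUSH -4  → -11 -4
ADD      → -15
PUSH 9   → -15 9
SWAP     → 9 -15
DUP      → 9 -15 -15
OVER     → 9 -15 -15 -15
MUL      → 9 -15 225
OVER     → 9 -15 225 -15
SWAP     → 9 -15 -15 225
STORE 2  → 9 -15 -15
GT       → 9 0
OVER     → 9 0 9
MUL      → 9 0
LOAD 0   → 9 0 -11
LOAD 2   → 9 0 -11 225
ADD      → 9 0 214
SUB      → 9 -214
ADD      → -205
PUSH 12  → -205 12
PUSH -56 → -205 12 -56
MOD      → -205 12
DUP      → -205 12 12
DIV      → -205 1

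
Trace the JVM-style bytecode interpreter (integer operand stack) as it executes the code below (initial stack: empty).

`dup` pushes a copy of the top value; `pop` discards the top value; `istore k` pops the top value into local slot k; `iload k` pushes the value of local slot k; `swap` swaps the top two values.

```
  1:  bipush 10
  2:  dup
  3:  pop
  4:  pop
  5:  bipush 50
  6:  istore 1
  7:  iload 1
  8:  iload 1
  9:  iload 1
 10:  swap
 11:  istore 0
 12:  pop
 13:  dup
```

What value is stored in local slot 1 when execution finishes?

50

bipush 10 → 10
dup       → 10 10
pop       → 10
pop       → (empty)
bipush 50 → 50
istore 1  → (empty)
iload 1   → 50
iload 1   → 50 50
iload 1   → 50 50 50
swap      → 50 50 50
istore 0  → 50 50
pop       → 50
dup       → 50 50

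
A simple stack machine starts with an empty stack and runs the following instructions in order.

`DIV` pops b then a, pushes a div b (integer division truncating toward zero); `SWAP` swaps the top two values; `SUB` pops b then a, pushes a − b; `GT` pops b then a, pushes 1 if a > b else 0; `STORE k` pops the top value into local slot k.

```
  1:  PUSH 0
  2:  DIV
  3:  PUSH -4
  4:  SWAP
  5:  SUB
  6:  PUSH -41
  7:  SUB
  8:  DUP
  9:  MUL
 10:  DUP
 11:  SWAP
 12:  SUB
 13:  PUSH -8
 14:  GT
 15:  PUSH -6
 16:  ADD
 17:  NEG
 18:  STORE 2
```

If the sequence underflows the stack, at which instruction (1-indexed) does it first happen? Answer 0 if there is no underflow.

2

PUSH 0  0
DIV  — needs 2 operands, stack has 1 → underflow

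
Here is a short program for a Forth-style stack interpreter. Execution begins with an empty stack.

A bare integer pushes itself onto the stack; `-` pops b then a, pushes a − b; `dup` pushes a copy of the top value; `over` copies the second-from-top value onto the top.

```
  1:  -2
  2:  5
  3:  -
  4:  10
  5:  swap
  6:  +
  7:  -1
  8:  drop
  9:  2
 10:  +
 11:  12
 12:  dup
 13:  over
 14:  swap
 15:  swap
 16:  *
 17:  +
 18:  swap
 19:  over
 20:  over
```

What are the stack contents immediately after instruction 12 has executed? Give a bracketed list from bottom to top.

[5, 12, 12]

-2   : [-2]
5    : [-2, 5]
-    : [-7]
10   : [-7, 10]
swap : [10, -7]
+    : [3]
-1   : [3, -1]
drop : [3]
2    : [3, 2]
+    : [5]
12   : [5, 12]
dup  : [5, 12, 12]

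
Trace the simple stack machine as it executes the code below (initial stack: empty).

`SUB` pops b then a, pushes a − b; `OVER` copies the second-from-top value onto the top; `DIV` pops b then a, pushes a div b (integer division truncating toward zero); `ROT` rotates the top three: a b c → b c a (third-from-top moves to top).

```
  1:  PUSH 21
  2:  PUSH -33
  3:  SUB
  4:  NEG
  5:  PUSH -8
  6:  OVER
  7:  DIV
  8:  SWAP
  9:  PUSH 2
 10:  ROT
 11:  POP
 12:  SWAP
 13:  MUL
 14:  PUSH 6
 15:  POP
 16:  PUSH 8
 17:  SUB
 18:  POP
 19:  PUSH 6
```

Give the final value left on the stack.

6

PUSH 21  -> 21
PUSH -33 -> 21 -33
SUB      -> 54
NEG      -> -54
PUSH -8  -> -54 -8
OVER     -> -54 -8 -54
DIV      -> -54 0
SWAP     -> 0 -54
PUSH 2   -> 0 -54 2
ROT      -> -54 2 0
POP      -> -54 2
SWAP     -> 2 -54
MUL      -> -108
PUSH 6   -> -108 6
POP      -> -108
PUSH 8   -> -108 8
SUB      -> -116
POP      -> (empty)
PUSH 6   -> 6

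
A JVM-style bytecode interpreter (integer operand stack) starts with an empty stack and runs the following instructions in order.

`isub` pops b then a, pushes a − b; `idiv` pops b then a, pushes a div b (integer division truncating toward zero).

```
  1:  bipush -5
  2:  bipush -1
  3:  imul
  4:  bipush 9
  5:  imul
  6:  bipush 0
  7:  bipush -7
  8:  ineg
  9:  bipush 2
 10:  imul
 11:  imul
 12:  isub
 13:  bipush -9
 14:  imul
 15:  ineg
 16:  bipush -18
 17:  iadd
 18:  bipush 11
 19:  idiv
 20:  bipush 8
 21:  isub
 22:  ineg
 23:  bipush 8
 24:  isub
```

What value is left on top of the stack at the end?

bipush -5  -> -5
bipush -1  -> -5 -1
imul       -> 5
bipush 9   -> 5 9
imul       -> 45
bipush 0   -> 45 0
bipush -7  -> 45 0 -7
ineg       -> 45 0 7
bipush 2   -> 45 0 7 2
imul       -> 45 0 14
imul       -> 45 0
isub       -> 45
bipush -9  -> 45 -9
imul       -> -405
ineg       -> 405
bipush -18 -> 405 -18
iadd       -> 387
bipush 11  -> 387 11
idiv       -> 35
bipush 8   -> 35 8
isub       -> 27
ineg       -> -27
bipush 8   -> -27 8
isub       -> -35

-35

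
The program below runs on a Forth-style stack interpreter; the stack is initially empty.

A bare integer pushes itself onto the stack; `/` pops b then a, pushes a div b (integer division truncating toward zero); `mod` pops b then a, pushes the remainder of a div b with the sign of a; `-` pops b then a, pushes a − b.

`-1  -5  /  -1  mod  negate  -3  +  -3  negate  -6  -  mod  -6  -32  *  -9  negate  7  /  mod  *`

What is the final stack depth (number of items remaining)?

-1      -1
-5      -1 -5
/       0
-1      0 -1
mod     0
negate  0
-3      0 -3
+       -3
-3      -3 -3
negate  -3 3
-6      -3 3 -6
-       -3 9
mod     -3
-6      -3 -6
-32     -3 -6 -32
*       -3 192
-9      -3 192 -9
negate  -3 192 9
7       -3 192 9 7
/       -3 192 1
mod     -3 0
*       0

1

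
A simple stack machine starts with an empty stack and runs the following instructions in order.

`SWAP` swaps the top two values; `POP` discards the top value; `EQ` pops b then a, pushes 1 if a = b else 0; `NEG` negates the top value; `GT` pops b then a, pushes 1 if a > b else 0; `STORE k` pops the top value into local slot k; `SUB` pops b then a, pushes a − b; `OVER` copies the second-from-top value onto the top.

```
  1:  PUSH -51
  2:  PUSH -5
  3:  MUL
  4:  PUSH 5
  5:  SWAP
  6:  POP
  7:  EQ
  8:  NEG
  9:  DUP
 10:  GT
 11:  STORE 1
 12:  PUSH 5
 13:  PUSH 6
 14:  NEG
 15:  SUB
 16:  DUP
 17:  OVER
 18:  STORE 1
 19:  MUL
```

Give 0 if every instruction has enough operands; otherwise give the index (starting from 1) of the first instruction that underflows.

7

PUSH -51 -> [-51]
PUSH -5  -> [-51, -5]
MUL      -> [255]
PUSH 5   -> [255, 5]
SWAP     -> [5, 255]
POP      -> [5]
EQ  — needs 2 operands, stack has 1 → underflow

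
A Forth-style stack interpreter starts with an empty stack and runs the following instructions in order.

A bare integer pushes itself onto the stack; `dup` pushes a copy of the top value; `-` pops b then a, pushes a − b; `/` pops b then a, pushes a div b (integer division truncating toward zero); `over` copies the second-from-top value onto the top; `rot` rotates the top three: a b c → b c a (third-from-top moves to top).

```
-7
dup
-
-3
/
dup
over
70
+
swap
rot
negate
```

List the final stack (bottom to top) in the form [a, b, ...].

[70, 0, 0]

-7     : [-7]
dup    : [-7, -7]
-      : [0]
-3     : [0, -3]
/      : [0]
dup    : [0, 0]
over   : [0, 0, 0]
70     : [0, 0, 0, 70]
+      : [0, 0, 70]
swap   : [0, 70, 0]
rot    : [70, 0, 0]
negate : [70, 0, 0]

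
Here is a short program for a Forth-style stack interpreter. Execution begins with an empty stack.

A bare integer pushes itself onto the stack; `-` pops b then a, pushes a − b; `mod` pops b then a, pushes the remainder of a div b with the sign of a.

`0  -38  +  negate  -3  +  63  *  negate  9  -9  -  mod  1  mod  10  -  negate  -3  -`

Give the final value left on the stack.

0      -> 0
-38    -> 0 -38
+      -> -38
negate -> 38
-3     -> 38 -3
+      -> 35
63     -> 35 63
*      -> 2205
negate -> -2205
9      -> -2205 9
-9     -> -2205 9 -9
-      -> -2205 18
mod    -> -9
1      -> -9 1
mod    -> 0
10     -> 0 10
-      -> -10
negate -> 10
-3     -> 10 -3
-      -> 13

13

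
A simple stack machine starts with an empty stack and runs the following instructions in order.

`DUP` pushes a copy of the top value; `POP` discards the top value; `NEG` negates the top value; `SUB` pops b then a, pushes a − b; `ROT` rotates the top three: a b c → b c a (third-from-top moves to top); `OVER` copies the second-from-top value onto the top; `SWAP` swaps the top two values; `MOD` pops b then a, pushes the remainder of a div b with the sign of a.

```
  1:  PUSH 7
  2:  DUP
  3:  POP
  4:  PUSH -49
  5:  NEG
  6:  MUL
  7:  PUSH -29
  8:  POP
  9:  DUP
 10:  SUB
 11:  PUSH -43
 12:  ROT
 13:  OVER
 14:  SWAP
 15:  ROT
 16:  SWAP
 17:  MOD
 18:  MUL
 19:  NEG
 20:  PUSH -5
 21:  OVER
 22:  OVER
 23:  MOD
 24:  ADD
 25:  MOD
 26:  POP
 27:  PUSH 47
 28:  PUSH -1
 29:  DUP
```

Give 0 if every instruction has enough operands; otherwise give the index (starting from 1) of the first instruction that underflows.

PUSH 7   : [7]
DUP      : [7, 7]
POP      : [7]
PUSH -49 : [7, -49]
NEG      : [7, 49]
MUL      : [343]
PUSH -29 : [343, -29]
POP      : [343]
DUP      : [343, 343]
SUB      : [0]
PUSH -43 : [0, -43]
ROT  — needs 3 operands, stack has 2 → underflow

12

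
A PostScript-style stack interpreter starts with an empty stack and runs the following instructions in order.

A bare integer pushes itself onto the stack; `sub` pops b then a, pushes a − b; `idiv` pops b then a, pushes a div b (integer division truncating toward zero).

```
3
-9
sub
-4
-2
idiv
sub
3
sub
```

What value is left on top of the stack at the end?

3    : [3]
-9   : [3, -9]
sub  : [12]
-4   : [12, -4]
-2   : [12, -4, -2]
idiv : [12, 2]
sub  : [10]
3    : [10, 3]
sub  : [7]

7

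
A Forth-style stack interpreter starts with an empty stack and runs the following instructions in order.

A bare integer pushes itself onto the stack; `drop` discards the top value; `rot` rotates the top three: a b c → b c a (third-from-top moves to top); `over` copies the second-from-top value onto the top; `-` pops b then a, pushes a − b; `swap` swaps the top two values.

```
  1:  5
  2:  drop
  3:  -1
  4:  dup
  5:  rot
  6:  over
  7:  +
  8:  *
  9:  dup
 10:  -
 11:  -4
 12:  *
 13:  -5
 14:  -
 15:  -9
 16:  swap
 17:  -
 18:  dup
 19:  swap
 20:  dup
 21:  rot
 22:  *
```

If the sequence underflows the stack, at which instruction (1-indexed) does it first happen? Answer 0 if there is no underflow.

5

5     5
drop  (empty)
-1    -1
dup   -1 -1
rot  — needs 3 operands, stack has 2 → underflow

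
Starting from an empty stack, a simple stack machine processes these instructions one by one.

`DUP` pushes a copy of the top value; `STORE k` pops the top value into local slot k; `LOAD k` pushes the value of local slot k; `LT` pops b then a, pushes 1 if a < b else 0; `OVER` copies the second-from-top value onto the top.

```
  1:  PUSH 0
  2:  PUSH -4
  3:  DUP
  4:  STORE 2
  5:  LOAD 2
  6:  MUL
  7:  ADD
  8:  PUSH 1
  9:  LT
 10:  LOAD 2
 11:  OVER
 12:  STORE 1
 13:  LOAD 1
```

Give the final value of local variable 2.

-4

PUSH 0  → 0
PUSH -4 → 0 -4
DUP     → 0 -4 -4
STORE 2 → 0 -4
LOAD 2  → 0 -4 -4
MUL     → 0 16
ADD     → 16
PUSH 1  → 16 1
LT      → 0
LOAD 2  → 0 -4
OVER    → 0 -4 0
STORE 1 → 0 -4
LOAD 1  → 0 -4 0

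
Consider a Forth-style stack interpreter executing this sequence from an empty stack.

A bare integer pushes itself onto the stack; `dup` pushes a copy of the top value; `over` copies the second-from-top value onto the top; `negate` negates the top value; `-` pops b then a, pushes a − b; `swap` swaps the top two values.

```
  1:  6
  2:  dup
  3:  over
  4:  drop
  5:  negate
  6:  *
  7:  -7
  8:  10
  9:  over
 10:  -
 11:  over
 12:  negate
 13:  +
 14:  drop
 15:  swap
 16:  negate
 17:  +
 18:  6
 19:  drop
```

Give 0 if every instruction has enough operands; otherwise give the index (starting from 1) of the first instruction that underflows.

0

6      → 6
dup    → 6 6
over   → 6 6 6
drop   → 6 6
negate → 6 -6
*      → -36
-7     → -36 -7
10     → -36 -7 10
over   → -36 -7 10 -7
-      → -36 -7 17
over   → -36 -7 17 -7
negate → -36 -7 17 7
+      → -36 -7 24
drop   → -36 -7
swap   → -7 -36
negate → -7 36
+      → 29
6      → 29 6
drop   → 29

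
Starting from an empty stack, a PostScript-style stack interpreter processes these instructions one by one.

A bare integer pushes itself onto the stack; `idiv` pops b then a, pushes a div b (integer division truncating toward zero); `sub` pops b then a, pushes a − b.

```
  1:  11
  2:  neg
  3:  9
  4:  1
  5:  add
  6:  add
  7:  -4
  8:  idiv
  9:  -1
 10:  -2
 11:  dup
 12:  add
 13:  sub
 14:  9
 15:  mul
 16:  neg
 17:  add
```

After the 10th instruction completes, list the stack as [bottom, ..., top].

11   → [11]
neg  → [-11]
9    → [-11, 9]
1    → [-11, 9, 1]
add  → [-11, 10]
add  → [-1]
-4   → [-1, -4]
idiv → [0]
-1   → [0, -1]
-2   → [0, -1, -2]

[0, -1, -2]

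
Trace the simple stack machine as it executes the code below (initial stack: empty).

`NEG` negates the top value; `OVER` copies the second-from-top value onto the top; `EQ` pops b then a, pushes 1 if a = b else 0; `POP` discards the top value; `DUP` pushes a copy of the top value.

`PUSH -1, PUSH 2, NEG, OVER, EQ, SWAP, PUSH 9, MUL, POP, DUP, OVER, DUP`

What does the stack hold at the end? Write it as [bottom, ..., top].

PUSH -1  -1
PUSH 2   -1 2
NEG      -1 -2
OVER     -1 -2 -1
EQ       -1 0
SWAP     0 -1
PUSH 9   0 -1 9
MUL      0 -9
POP      0
DUP      0 0
OVER     0 0 0
DUP      0 0 0 0

[0, 0, 0, 0]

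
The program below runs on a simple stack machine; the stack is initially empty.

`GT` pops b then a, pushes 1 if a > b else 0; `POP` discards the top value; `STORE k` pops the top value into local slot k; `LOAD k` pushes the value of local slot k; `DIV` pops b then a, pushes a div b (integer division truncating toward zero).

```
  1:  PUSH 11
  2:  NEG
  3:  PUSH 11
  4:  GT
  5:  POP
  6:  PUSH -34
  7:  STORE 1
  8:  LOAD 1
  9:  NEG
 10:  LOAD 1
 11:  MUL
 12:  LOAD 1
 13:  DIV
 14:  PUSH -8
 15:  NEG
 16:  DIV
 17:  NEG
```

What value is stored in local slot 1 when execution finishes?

-34

PUSH 11  -> 11
NEG      -> -11
PUSH 11  -> -11 11
GT       -> 0
POP      -> (empty)
PUSH -34 -> -34
STORE 1  -> (empty)
LOAD 1   -> -34
NEG      -> 34
LOAD 1   -> 34 -34
MUL      -> -1156
LOAD 1   -> -1156 -34
DIV      -> 34
PUSH -8  -> 34 -8
NEG      -> 34 8
DIV      -> 4
NEG      -> -4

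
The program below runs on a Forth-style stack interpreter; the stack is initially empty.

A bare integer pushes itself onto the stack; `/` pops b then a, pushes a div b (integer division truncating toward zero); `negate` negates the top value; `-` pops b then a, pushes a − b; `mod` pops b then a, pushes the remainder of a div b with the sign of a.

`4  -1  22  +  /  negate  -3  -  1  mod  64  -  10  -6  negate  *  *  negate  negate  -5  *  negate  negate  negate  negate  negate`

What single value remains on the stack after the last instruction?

4      -> [4]
-1     -> [4, -1]
22     -> [4, -1, 22]
+      -> [4, 21]
/      -> [0]
negate -> [0]
-3     -> [0, -3]
-      -> [3]
1      -> [3, 1]
mod    -> [0]
64     -> [0, 64]
-      -> [-64]
10     -> [-64, 10]
-6     -> [-64, 10, -6]
negate -> [-64, 10, 6]
*      -> [-64, 60]
*      -> [-3840]
negate -> [3840]
negate -> [-3840]
-5     -> [-3840, -5]
*      -> [19200]
negate -> [-19200]
negate -> [19200]
negate -> [-19200]
negate -> [19200]
negate -> [-19200]

-19200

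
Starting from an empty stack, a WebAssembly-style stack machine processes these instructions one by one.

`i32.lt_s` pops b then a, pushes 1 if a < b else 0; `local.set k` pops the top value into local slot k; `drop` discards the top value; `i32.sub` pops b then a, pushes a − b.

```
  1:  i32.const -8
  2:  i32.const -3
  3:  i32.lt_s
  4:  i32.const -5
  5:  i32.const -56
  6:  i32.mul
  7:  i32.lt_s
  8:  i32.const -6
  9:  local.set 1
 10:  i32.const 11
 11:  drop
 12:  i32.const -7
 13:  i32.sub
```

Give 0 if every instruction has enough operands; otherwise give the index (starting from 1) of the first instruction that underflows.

i32.const -8  : [-8]
i32.const -3  : [-8, -3]
i32.lt_s      : [1]
i32.const -5  : [1, -5]
i32.const -56 : [1, -5, -56]
i32.mul       : [1, 280]
i32.lt_s      : [1]
i32.const -6  : [1, -6]
local.set 1   : [1]
i32.const 11  : [1, 11]
drop          : [1]
i32.const -7  : [1, -7]
i32.sub       : [8]

0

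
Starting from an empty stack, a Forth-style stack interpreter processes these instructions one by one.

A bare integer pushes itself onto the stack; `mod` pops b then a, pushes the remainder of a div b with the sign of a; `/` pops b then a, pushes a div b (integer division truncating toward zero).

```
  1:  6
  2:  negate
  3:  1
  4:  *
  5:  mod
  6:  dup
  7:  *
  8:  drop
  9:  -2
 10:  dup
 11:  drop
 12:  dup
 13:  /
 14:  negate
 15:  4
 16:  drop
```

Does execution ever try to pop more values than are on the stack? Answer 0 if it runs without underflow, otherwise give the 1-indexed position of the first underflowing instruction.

6      -> 6
negate -> -6
1      -> -6 1
*      -> -6
mod  — needs 2 operands, stack has 1 → underflow

5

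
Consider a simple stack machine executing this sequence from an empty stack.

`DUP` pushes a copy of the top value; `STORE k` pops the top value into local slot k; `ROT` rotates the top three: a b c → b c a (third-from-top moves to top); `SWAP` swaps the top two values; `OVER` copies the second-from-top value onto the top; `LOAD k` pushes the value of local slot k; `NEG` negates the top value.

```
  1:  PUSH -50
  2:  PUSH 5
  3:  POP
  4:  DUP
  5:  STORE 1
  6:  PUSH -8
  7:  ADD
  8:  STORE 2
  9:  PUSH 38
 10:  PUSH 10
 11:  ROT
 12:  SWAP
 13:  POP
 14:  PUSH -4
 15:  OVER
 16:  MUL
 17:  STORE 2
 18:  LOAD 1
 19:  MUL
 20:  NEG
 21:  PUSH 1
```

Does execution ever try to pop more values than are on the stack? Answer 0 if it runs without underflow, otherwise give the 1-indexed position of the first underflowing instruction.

PUSH -50 → [-50]
PUSH 5   → [-50, 5]
POP      → [-50]
DUP      → [-50, -50]
STORE 1  → [-50]
PUSH -8  → [-50, -8]
ADD      → [-58]
STORE 2  → []
PUSH 38  → [38]
PUSH 10  → [38, 10]
ROT  — needs 3 operands, stack has 2 → underflow

11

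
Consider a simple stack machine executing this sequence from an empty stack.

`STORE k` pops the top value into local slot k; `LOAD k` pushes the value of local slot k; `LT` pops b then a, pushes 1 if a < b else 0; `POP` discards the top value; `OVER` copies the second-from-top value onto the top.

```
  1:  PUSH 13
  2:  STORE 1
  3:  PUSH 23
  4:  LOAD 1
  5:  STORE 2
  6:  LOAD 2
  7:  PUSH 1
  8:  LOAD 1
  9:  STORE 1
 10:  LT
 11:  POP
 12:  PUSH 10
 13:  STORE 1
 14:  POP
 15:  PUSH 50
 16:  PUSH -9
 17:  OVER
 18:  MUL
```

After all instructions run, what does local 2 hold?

PUSH 13 → 13
STORE 1 → (empty)
PUSH 23 → 23
LOAD 1  → 23 13
STORE 2 → 23
LOAD 2  → 23 13
PUSH 1  → 23 13 1
LOAD 1  → 23 13 1 13
STORE 1 → 23 13 1
LT      → 23 0
POP     → 23
PUSH 10 → 23 10
STORE 1 → 23
POP     → (empty)
PUSH 50 → 50
PUSH -9 → 50 -9
OVER    → 50 -9 50
MUL     → 50 -450

13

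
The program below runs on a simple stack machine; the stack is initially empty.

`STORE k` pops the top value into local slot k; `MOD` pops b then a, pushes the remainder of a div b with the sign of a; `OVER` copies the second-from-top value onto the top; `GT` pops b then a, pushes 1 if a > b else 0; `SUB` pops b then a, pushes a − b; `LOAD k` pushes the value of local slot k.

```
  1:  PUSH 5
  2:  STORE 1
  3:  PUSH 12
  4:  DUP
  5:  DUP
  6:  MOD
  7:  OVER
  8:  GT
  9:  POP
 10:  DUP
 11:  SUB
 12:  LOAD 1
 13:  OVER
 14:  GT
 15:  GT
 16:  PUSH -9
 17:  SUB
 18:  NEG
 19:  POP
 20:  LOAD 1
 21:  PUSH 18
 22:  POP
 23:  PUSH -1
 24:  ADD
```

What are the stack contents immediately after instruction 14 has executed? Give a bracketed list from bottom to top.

[0, 1]

PUSH 5  : 5
STORE 1 : (empty)
PUSH 12 : 12
DUP     : 12 12
DUP     : 12 12 12
MOD     : 12 0
OVER    : 12 0 12
GT      : 12 0
POP     : 12
DUP     : 12 12
SUB     : 0
LOAD 1  : 0 5
OVER    : 0 5 0
GT      : 0 1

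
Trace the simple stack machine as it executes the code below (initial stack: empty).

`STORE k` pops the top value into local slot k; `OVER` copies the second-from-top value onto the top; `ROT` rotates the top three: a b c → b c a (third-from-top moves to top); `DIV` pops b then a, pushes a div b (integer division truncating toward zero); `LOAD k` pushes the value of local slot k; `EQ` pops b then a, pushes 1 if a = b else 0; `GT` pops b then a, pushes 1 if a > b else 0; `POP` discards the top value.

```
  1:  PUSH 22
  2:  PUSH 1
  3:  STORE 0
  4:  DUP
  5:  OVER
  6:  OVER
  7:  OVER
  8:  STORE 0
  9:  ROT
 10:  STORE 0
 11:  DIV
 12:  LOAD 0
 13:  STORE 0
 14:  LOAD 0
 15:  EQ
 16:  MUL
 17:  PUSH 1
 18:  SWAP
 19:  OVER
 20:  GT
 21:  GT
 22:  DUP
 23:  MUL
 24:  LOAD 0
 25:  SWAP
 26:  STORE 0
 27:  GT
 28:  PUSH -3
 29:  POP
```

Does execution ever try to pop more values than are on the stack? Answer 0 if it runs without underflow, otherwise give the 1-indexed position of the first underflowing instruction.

27

PUSH 22 -> [22]
PUSH 1  -> [22, 1]
STORE 0 -> [22]
DUP     -> [22, 22]
OVER    -> [22, 22, 22]
OVER    -> [22, 22, 22, 22]
OVER    -> [22, 22, 22, 22, 22]
STORE 0 -> [22, 22, 22, 22]
ROT     -> [22, 22, 22, 22]
STORE 0 -> [22, 22, 22]
DIV     -> [22, 1]
LOAD 0  -> [22, 1, 22]
STORE 0 -> [22, 1]
LOAD 0  -> [22, 1, 22]
EQ      -> [22, 0]
MUL     -> [0]
PUSH 1  -> [0, 1]
SWAP    -> [1, 0]
OVER    -> [1, 0, 1]
GT      -> [1, 0]
GT      -> [1]
DUP     -> [1, 1]
MUL     -> [1]
LOAD 0  -> [1, 22]
SWAP    -> [22, 1]
STORE 0 -> [22]
GT  — needs 2 operands, stack has 1 → underflow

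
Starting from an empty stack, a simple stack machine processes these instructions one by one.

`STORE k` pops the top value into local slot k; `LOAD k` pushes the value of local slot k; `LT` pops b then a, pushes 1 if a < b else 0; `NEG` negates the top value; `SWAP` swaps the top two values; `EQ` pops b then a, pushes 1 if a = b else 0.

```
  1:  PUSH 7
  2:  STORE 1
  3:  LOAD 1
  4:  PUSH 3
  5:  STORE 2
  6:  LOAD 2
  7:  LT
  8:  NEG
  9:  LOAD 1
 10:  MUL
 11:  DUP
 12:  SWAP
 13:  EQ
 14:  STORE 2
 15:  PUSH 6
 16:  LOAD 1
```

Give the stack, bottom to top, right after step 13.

[1]

PUSH 7  -> 7
STORE 1 -> (empty)
LOAD 1  -> 7
PUSH 3  -> 7 3
STORE 2 -> 7
LOAD 2  -> 7 3
LT      -> 0
NEG     -> 0
LOAD 1  -> 0 7
MUL     -> 0
DUP     -> 0 0
SWAP    -> 0 0
EQ      -> 1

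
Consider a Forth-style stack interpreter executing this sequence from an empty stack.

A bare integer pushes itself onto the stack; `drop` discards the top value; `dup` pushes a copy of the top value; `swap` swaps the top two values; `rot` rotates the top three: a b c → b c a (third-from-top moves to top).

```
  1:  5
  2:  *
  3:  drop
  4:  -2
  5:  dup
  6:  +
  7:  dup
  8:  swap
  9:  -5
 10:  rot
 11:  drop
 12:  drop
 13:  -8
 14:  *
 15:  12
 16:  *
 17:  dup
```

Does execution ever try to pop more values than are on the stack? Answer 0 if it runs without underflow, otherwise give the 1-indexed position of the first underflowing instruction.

2

5 → 5
*  — needs 2 operands, stack has 1 → underflow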